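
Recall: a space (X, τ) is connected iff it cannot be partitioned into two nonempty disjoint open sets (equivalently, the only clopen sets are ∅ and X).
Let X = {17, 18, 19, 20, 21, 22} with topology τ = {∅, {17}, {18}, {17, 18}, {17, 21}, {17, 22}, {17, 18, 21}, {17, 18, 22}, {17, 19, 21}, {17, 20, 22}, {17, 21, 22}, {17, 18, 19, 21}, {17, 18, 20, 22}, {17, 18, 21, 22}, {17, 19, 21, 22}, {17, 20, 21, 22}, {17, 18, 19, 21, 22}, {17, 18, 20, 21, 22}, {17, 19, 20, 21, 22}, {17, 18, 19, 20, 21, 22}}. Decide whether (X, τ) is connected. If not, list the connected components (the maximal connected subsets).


(X, τ) is disconnected; components = [{18}, {17, 19, 20, 21, 22}].

Find clopen sets (U ∈ τ with X ∖ U ∈ τ):
  U = ∅, X ∖ U = {17, 18, 19, 20, 21, 22} — both open, so U is clopen.
  U = {18}, X ∖ U = {17, 19, 20, 21, 22} — both open, so U is clopen.
  U = {17, 19, 20, 21, 22}, X ∖ U = {18} — both open, so U is clopen.
  U = {17, 18, 19, 20, 21, 22}, X ∖ U = ∅ — both open, so U is clopen.
Nontrivial clopen(s) exist: e.g. {17, 19, 20, 21, 22}. So (X, τ) is disconnected.
Compute connected components by grouping points that agree on all clopens:
  component: {18}
  component: {17, 19, 20, 21, 22}


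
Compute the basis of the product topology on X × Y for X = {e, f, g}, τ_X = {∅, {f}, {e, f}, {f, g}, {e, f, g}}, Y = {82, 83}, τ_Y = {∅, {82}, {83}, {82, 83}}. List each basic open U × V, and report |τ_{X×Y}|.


Basis B = {∅ × ∅, {f} × {82}, {f} × {83}, {e, f} × {82}, {e, f} × {83}, {f} × {82, 83}, {f, g} × {82}, {f, g} × {83}, {e, f, g} × {82}, {e, f, g} × {83}, {e, f} × {82, 83}, {f, g} × {82, 83}, {e, f, g} × {82, 83}}; |τ_{X×Y}| = 25.

Enumerate products U × V with U ∈ τ_X, V ∈ τ_Y (deduplicated):
  ∅ × ∅ = {} (∅)
  {f} × {82} = {(f,82)}
  {f} × {83} = {(f,83)}
  {e, f} × {82} = {(e,82), (f,82)}
  {e, f} × {83} = {(e,83), (f,83)}
  {f} × {82, 83} = {(f,82), (f,83)}
  {f, g} × {82} = {(f,82), (g,82)}
  {f, g} × {83} = {(f,83), (g,83)}
  {e, f, g} × {82} = {(e,82), (f,82), (g,82)}
  {e, f, g} × {83} = {(e,83), (f,83), (g,83)}
  {e, f} × {82, 83} = {(e,82), (e,83), (f,82), (f,83)}
  {f, g} × {82, 83} = {(f,82), (f,83), (g,82), (g,83)}
  {e, f, g} × {82, 83} = {(e,82), (e,83), (f,82), (f,83), (g,82), (g,83)}
These 13 distinct sets form the basis B.
Close under arbitrary unions to get τ_{X×Y}; counting gives |τ_{X×Y}| = 25.


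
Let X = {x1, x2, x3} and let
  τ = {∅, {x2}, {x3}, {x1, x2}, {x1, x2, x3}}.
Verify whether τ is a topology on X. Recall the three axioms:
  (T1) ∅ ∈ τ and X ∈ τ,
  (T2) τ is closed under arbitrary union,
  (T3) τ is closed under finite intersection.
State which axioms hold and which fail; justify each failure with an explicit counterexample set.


τ is NOT a topology on X.

Axiom (T1): ∅ ∈ τ? Yes; X ∈ τ? Yes.
Axiom (T2/T3): check pairwise unions and intersections of members of τ.
Counterexample for (T2): {x2} ∪ {x3} = {x2, x3} ∉ τ. Therefore τ is NOT a topology.


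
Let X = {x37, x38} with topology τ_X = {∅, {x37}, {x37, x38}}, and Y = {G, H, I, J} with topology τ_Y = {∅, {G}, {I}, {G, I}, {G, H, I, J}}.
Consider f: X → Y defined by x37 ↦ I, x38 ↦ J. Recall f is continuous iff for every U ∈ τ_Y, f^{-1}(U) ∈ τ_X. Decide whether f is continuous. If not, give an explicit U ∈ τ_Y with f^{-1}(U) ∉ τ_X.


f IS continuous.

Compute f^{-1}(U) for each U ∈ τ_Y:
  U = ∅: f^{-1}(U) = ∅ ∈ τ_X ✓.
  U = {G}: f^{-1}(U) = ∅ ∈ τ_X ✓.
  U = {I}: f^{-1}(U) = {x37} ∈ τ_X ✓.
  U = {G, I}: f^{-1}(U) = {x37} ∈ τ_X ✓.
  U = {G, H, I, J}: f^{-1}(U) = {x37, x38} ∈ τ_X ✓.
Every preimage lies in τ_X, so f IS continuous.


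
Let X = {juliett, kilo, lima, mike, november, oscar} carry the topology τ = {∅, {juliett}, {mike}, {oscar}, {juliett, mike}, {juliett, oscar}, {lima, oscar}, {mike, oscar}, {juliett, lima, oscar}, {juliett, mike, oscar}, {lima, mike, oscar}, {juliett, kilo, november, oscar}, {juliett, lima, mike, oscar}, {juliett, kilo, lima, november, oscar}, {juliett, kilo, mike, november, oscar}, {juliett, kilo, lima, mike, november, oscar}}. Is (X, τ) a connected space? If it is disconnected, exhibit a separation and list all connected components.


(X, τ) is disconnected; components = [{mike}, {juliett, kilo, lima, november, oscar}].

Find clopen sets (U ∈ τ with X ∖ U ∈ τ):
  U = ∅, X ∖ U = {juliett, kilo, lima, mike, november, oscar} — both open, so U is clopen.
  U = {mike}, X ∖ U = {juliett, kilo, lima, november, oscar} — both open, so U is clopen.
  U = {juliett, kilo, lima, november, oscar}, X ∖ U = {mike} — both open, so U is clopen.
  U = {juliett, kilo, lima, mike, november, oscar}, X ∖ U = ∅ — both open, so U is clopen.
Nontrivial clopen(s) exist: e.g. {juliett, kilo, lima, november, oscar}. So (X, τ) is disconnected.
Compute connected components by grouping points that agree on all clopens:
  component: {mike}
  component: {juliett, kilo, lima, november, oscar}


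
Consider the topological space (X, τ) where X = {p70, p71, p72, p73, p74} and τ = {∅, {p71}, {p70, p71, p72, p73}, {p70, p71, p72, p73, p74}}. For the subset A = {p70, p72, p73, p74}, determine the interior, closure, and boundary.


int(A) = ∅, cl(A) = {p70, p72, p73, p74}, ∂A = {p70, p72, p73, p74}.

Closed sets in (X, τ) are complements of opens:
  closed(X, τ) = {∅, {p74}, {p70, p72, p73, p74}, {p70, p71, p72, p73, p74}}.
int(A) = ⋃ {U ∈ τ : U ⊆ A}. Opens contained in A: ∅.
Taking the union of these: int(A) = ∅.
cl(A) = ⋂ {C closed : A ⊆ C}. Closed sets containing A: {p70, p72, p73, p74}, {p70, p71, p72, p73, p74}.
Intersecting these: cl(A) = {p70, p72, p73, p74}.
∂A = cl(A) ∖ int(A) = {p70, p72, p73, p74} ∖ ∅ = {p70, p72, p73, p74}.


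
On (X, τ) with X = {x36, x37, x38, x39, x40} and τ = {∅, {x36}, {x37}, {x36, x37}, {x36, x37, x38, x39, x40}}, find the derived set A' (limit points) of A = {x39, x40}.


A' = {x38, x39, x40}

For each x ∈ X, list the open sets U ∈ τ with x ∈ U, then check whether U ∩ (A ∖ {x}) ≠ ∅ for every such U.
  x = x36: open {x36} ∋ x has {x36} ∩ (A ∖ {x36}) = ∅, so x is NOT a limit point.
  x = x37: open {x37} ∋ x has {x37} ∩ (A ∖ {x37}) = ∅, so x is NOT a limit point.
  x = x38: opens ∋ x are {x36, x37, x38, x39, x40}; each meets A ∖ {x38}, so x IS a limit point.
  x = x39: opens ∋ x are {x36, x37, x38, x39, x40}; each meets A ∖ {x39}, so x IS a limit point.
  x = x40: opens ∋ x are {x36, x37, x38, x39, x40}; each meets A ∖ {x40}, so x IS a limit point.
Collecting: A' = {x38, x39, x40}.


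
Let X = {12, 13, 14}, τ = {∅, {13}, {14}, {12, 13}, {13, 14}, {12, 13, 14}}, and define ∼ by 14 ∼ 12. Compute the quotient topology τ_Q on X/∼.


X/∼ = {[12=14], [13]}; |τ_Q| = 3.

Equivalence classes: [12=14], [13].
Quotient map π: X → X/∼ sends 12 ↦ [12=14], 13 ↦ [13], 14 ↦ [12=14].
For each subset V ⊆ X/∼, compute π^{-1}(V) ⊆ X and check whether π^{-1}(V) ∈ τ. V is open in τ_Q iff π^{-1}(V) ∈ τ.
  V = {}: π^{-1}(V) = ∅ ∈ τ ✓.
  V = {[12=14]}: π^{-1}(V) = {12, 14} ∉ τ ✗.
  V = {[13]}: π^{-1}(V) = {13} ∈ τ ✓.
  V = {[12=14], [13]}: π^{-1}(V) = {12, 13, 14} ∈ τ ✓.
Open sets in the quotient: τ_Q = {{}, {[13]}, {[12=14], [13]}} (3 elements).


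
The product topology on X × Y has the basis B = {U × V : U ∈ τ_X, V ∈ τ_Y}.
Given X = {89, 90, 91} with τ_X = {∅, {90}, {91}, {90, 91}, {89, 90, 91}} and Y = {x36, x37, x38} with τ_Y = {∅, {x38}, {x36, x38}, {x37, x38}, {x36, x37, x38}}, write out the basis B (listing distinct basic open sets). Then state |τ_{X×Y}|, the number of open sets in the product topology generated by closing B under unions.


Basis B = {∅ × ∅, {90} × {x38}, {91} × {x38}, {90} × {x36, x38}, {90} × {x37, x38}, {90, 91} × {x38}, {91} × {x36, x38}, {91} × {x37, x38}, {89, 90, 91} × {x38}, {90} × {x36, x37, x38}, {91} × {x36, x37, x38}, {90, 91} × {x36, x38}, {90, 91} × {x37, x38}, {89, 90, 91} × {x36, x38}, {89, 90, 91} × {x37, x38}, {90, 91} × {x36, x37, x38}, {89, 90, 91} × {x36, x37, x38}}; |τ_{X×Y}| = 50.

Enumerate products U × V with U ∈ τ_X, V ∈ τ_Y (deduplicated):
  ∅ × ∅ = {} (∅)
  {90} × {x38} = {(90,x38)}
  {91} × {x38} = {(91,x38)}
  {90} × {x36, x38} = {(90,x36), (90,x38)}
  {90} × {x37, x38} = {(90,x37), (90,x38)}
  {90, 91} × {x38} = {(90,x38), (91,x38)}
  {91} × {x36, x38} = {(91,x36), (91,x38)}
  {91} × {x37, x38} = {(91,x37), (91,x38)}
  {89, 90, 91} × {x38} = {(89,x38), (90,x38), (91,x38)}
  {90} × {x36, x37, x38} = {(90,x36), (90,x37), (90,x38)}
  {91} × {x36, x37, x38} = {(91,x36), (91,x37), (91,x38)}
  {90, 91} × {x36, x38} = {(90,x36), (90,x38), (91,x36), (91,x38)}
  {90, 91} × {x37, x38} = {(90,x37), (90,x38), (91,x37), (91,x38)}
  {89, 90, 91} × {x36, x38} = {(89,x36), (89,x38), (90,x36), (90,x38), (91,x36), (91,x38)}
  {89, 90, 91} × {x37, x38} = {(89,x37), (89,x38), (90,x37), (90,x38), (91,x37), (91,x38)}
  {90, 91} × {x36, x37, x38} = {(90,x36), (90,x37), (90,x38), (91,x36), (91,x37), (91,x38)}
  {89, 90, 91} × {x36, x37, x38} = {(89,x36), (89,x37), (89,x38), (90,x36), (90,x37), (90,x38), (91,x36), (91,x37), (91,x38)}
These 17 distinct sets form the basis B.
Close under arbitrary unions to get τ_{X×Y}; counting gives |τ_{X×Y}| = 50.


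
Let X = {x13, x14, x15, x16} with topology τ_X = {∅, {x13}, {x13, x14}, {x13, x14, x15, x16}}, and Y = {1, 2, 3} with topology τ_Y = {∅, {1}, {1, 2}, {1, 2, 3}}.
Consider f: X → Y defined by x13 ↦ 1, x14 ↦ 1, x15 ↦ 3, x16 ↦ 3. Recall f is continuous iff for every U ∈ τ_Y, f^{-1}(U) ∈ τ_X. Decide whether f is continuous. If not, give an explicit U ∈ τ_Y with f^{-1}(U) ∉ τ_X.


f IS continuous.

Compute f^{-1}(U) for each U ∈ τ_Y:
  U = ∅: f^{-1}(U) = ∅ ∈ τ_X ✓.
  U = {1}: f^{-1}(U) = {x13, x14} ∈ τ_X ✓.
  U = {1, 2}: f^{-1}(U) = {x13, x14} ∈ τ_X ✓.
  U = {1, 2, 3}: f^{-1}(U) = {x13, x14, x15, x16} ∈ τ_X ✓.
Every preimage lies in τ_X, so f IS continuous.


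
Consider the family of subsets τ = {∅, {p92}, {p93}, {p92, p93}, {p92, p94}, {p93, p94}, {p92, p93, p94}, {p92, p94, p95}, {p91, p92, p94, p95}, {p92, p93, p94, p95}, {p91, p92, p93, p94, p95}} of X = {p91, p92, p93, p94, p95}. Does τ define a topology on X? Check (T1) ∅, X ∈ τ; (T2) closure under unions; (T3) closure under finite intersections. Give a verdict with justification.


τ is NOT a topology on X.

Axiom (T1): ∅ ∈ τ? Yes; X ∈ τ? Yes.
Axiom (T2/T3): check pairwise unions and intersections of members of τ.
Counterexample for (T3): {p92, p94} ∩ {p93, p94} = {p94} ∉ τ. Therefore τ is NOT a topology.


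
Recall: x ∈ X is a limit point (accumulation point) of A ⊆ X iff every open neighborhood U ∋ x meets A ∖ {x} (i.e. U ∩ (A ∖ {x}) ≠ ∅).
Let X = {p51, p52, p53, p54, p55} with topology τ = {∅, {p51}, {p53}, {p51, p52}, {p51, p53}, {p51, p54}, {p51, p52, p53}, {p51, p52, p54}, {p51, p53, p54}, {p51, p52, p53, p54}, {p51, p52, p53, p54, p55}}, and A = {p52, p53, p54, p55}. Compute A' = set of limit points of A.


A' = {p55}

For each x ∈ X, list the open sets U ∈ τ with x ∈ U, then check whether U ∩ (A ∖ {x}) ≠ ∅ for every such U.
  x = p51: open {p51} ∋ x has {p51} ∩ (A ∖ {p51}) = ∅, so x is NOT a limit point.
  x = p52: open {p51, p52} ∋ x has {p51, p52} ∩ (A ∖ {p52}) = ∅, so x is NOT a limit point.
  x = p53: open {p53} ∋ x has {p53} ∩ (A ∖ {p53}) = ∅, so x is NOT a limit point.
  x = p54: open {p51, p54} ∋ x has {p51, p54} ∩ (A ∖ {p54}) = ∅, so x is NOT a limit point.
  x = p55: opens ∋ x are {p51, p52, p53, p54, p55}; each meets A ∖ {p55}, so x IS a limit point.
Collecting: A' = {p55}.


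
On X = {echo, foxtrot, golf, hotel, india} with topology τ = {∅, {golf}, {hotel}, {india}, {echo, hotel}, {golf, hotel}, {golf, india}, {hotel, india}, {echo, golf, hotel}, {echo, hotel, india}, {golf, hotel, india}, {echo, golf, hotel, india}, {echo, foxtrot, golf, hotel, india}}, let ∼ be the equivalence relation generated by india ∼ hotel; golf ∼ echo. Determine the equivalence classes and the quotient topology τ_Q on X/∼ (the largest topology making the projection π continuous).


X/∼ = {[echo=golf], [foxtrot], [hotel=india]}; |τ_Q| = 4.

Equivalence classes: [echo=golf], [foxtrot], [hotel=india].
Quotient map π: X → X/∼ sends echo ↦ [echo=golf], foxtrot ↦ [foxtrot], golf ↦ [echo=golf], hotel ↦ [hotel=india], india ↦ [hotel=india].
For each subset V ⊆ X/∼, compute π^{-1}(V) ⊆ X and check whether π^{-1}(V) ∈ τ. V is open in τ_Q iff π^{-1}(V) ∈ τ.
  V = {}: π^{-1}(V) = ∅ ∈ τ ✓.
  V = {[echo=golf]}: π^{-1}(V) = {echo, golf} ∉ τ ✗.
  V = {[foxtrot]}: π^{-1}(V) = {foxtrot} ∉ τ ✗.
  V = {[echo=golf], [foxtrot]}: π^{-1}(V) = {echo, foxtrot, golf} ∉ τ ✗.
  V = {[hotel=india]}: π^{-1}(V) = {hotel, india} ∈ τ ✓.
  V = {[echo=golf], [hotel=india]}: π^{-1}(V) = {echo, golf, hotel, india} ∈ τ ✓.
  V = {[foxtrot], [hotel=india]}: π^{-1}(V) = {foxtrot, hotel, india} ∉ τ ✗.
  V = {[echo=golf], [foxtrot], [hotel=india]}: π^{-1}(V) = {echo, foxtrot, golf, hotel, india} ∈ τ ✓.
Open sets in the quotient: τ_Q = {{}, {[hotel=india]}, {[echo=golf], [hotel=india]}, {[echo=golf], [foxtrot], [hotel=india]}} (4 elements).


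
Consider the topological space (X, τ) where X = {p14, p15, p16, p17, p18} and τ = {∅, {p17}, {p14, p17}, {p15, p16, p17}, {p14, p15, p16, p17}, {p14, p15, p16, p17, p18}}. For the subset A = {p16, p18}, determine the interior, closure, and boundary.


int(A) = ∅, cl(A) = {p15, p16, p18}, ∂A = {p15, p16, p18}.

Closed sets in (X, τ) are complements of opens:
  closed(X, τ) = {∅, {p18}, {p14, p18}, {p15, p16, p18}, {p14, p15, p16, p18}, {p14, p15, p16, p17, p18}}.
int(A) = ⋃ {U ∈ τ : U ⊆ A}. Opens contained in A: ∅.
Taking the union of these: int(A) = ∅.
cl(A) = ⋂ {C closed : A ⊆ C}. Closed sets containing A: {p15, p16, p18}, {p14, p15, p16, p18}, {p14, p15, p16, p17, p18}.
Intersecting these: cl(A) = {p15, p16, p18}.
∂A = cl(A) ∖ int(A) = {p15, p16, p18} ∖ ∅ = {p15, p16, p18}.


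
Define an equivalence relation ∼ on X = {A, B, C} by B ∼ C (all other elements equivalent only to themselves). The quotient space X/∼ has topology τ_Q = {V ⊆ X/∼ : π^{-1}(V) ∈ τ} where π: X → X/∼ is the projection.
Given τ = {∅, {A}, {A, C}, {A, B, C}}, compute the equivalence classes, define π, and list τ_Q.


X/∼ = {[A], [B=C]}; |τ_Q| = 3.

Equivalence classes: [A], [B=C].
Quotient map π: X → X/∼ sends A ↦ [A], B ↦ [B=C], C ↦ [B=C].
For each subset V ⊆ X/∼, compute π^{-1}(V) ⊆ X and check whether π^{-1}(V) ∈ τ. V is open in τ_Q iff π^{-1}(V) ∈ τ.
  V = {}: π^{-1}(V) = ∅ ∈ τ ✓.
  V = {[A]}: π^{-1}(V) = {A} ∈ τ ✓.
  V = {[B=C]}: π^{-1}(V) = {B, C} ∉ τ ✗.
  V = {[A], [B=C]}: π^{-1}(V) = {A, B, C} ∈ τ ✓.
Open sets in the quotient: τ_Q = {{}, {[A]}, {[A], [B=C]}} (3 elements).


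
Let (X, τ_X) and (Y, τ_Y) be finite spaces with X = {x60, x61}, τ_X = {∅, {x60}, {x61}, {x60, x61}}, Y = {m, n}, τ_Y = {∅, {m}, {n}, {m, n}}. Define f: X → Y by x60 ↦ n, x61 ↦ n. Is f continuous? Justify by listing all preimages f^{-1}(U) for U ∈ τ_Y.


f IS continuous.

Compute f^{-1}(U) for each U ∈ τ_Y:
  U = ∅: f^{-1}(U) = ∅ ∈ τ_X ✓.
  U = {m}: f^{-1}(U) = ∅ ∈ τ_X ✓.
  U = {n}: f^{-1}(U) = {x60, x61} ∈ τ_X ✓.
  U = {m, n}: f^{-1}(U) = {x60, x61} ∈ τ_X ✓.
Every preimage lies in τ_X, so f IS continuous.


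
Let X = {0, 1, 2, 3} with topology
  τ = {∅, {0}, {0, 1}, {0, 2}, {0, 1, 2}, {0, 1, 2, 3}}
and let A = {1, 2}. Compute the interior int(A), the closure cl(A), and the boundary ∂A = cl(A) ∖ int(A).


int(A) = ∅, cl(A) = {1, 2, 3}, ∂A = {1, 2, 3}.

Closed sets in (X, τ) are complements of opens:
  closed(X, τ) = {∅, {3}, {1, 3}, {2, 3}, {1, 2, 3}, {0, 1, 2, 3}}.
int(A) = ⋃ {U ∈ τ : U ⊆ A}. Opens contained in A: ∅.
Taking the union of these: int(A) = ∅.
cl(A) = ⋂ {C closed : A ⊆ C}. Closed sets containing A: {1, 2, 3}, {0, 1, 2, 3}.
Intersecting these: cl(A) = {1, 2, 3}.
∂A = cl(A) ∖ int(A) = {1, 2, 3} ∖ ∅ = {1, 2, 3}.


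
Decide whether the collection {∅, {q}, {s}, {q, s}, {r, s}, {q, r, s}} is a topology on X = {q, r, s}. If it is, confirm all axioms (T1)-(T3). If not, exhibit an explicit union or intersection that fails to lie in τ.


τ IS a topology on X.

Axiom (T1): ∅ ∈ τ? Yes; X ∈ τ? Yes.
Axiom (T2/T3): check pairwise unions and intersections of members of τ.
All pairwise intersections and unions checked — each lies in τ. Therefore τ satisfies (T1), (T2), (T3): it IS a topology on X.


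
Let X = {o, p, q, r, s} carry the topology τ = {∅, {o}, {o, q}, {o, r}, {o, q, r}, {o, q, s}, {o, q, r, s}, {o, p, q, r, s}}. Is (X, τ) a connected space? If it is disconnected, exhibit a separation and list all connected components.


(X, τ) is connected.

Find clopen sets (U ∈ τ with X ∖ U ∈ τ):
  U = ∅, X ∖ U = {o, p, q, r, s} — both open, so U is clopen.
  U = {o, p, q, r, s}, X ∖ U = ∅ — both open, so U is clopen.
Only trivial clopens (∅ and X) exist, so (X, τ) is connected.
Compute connected components by grouping points that agree on all clopens:
  component: {o, p, q, r, s}


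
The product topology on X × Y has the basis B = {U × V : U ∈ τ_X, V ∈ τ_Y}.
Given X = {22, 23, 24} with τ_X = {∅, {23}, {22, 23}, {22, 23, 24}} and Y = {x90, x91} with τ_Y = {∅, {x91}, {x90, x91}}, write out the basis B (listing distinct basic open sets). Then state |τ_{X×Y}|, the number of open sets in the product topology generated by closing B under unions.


Basis B = {∅ × ∅, {23} × {x91}, {22, 23} × {x91}, {23} × {x90, x91}, {22, 23, 24} × {x91}, {22, 23} × {x90, x91}, {22, 23, 24} × {x90, x91}}; |τ_{X×Y}| = 10.

Enumerate products U × V with U ∈ τ_X, V ∈ τ_Y (deduplicated):
  ∅ × ∅ = {} (∅)
  {23} × {x91} = {(23,x91)}
  {22, 23} × {x91} = {(22,x91), (23,x91)}
  {23} × {x90, x91} = {(23,x90), (23,x91)}
  {22, 23, 24} × {x91} = {(22,x91), (23,x91), (24,x91)}
  {22, 23} × {x90, x91} = {(22,x90), (22,x91), (23,x90), (23,x91)}
  {22, 23, 24} × {x90, x91} = {(22,x90), (22,x91), (23,x90), (23,x91), (24,x90), (24,x91)}
These 7 distinct sets form the basis B.
Close under arbitrary unions to get τ_{X×Y}; counting gives |τ_{X×Y}| = 10.


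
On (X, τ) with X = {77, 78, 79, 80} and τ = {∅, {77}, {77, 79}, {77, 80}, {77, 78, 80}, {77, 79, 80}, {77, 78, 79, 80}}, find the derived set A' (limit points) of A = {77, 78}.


A' = {78, 79, 80}

For each x ∈ X, list the open sets U ∈ τ with x ∈ U, then check whether U ∩ (A ∖ {x}) ≠ ∅ for every such U.
  x = 77: open {77} ∋ x has {77} ∩ (A ∖ {77}) = ∅, so x is NOT a limit point.
  x = 78: opens ∋ x are {77, 78, 80}, {77, 78, 79, 80}; each meets A ∖ {78}, so x IS a limit point.
  x = 79: opens ∋ x are {77, 79}, {77, 79, 80}, {77, 78, 79, 80}; each meets A ∖ {79}, so x IS a limit point.
  x = 80: opens ∋ x are {77, 80}, {77, 78, 80}, {77, 79, 80}, {77, 78, 79, 80}; each meets A ∖ {80}, so x IS a limit point.
Collecting: A' = {78, 79, 80}.


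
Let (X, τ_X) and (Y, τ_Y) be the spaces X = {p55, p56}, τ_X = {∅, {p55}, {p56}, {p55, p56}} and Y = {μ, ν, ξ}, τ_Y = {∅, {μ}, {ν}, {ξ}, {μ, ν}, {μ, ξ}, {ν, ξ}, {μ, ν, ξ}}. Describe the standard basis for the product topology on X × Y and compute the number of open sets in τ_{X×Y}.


Basis B = {∅ × ∅, {p55} × {μ}, {p55} × {ν}, {p55} × {ξ}, {p56} × {μ}, {p56} × {ν}, {p56} × {ξ}, {p55} × {μ, ν}, {p55} × {μ, ξ}, {p55, p56} × {μ}, {p55} × {ν, ξ}, {p55, p56} × {ν}, {p55, p56} × {ξ}, {p56} × {μ, ν}, {p56} × {μ, ξ}, {p56} × {ν, ξ}, {p55} × {μ, ν, ξ}, {p56} × {μ, ν, ξ}, {p55, p56} × {μ, ν}, {p55, p56} × {μ, ξ}, {p55, p56} × {ν, ξ}, {p55, p56} × {μ, ν, ξ}}; |τ_{X×Y}| = 64.

Enumerate products U × V with U ∈ τ_X, V ∈ τ_Y (deduplicated):
  ∅ × ∅ = {} (∅)
  {p55} × {μ} = {(p55,μ)}
  {p55} × {ν} = {(p55,ν)}
  {p55} × {ξ} = {(p55,ξ)}
  {p56} × {μ} = {(p56,μ)}
  {p56} × {ν} = {(p56,ν)}
  {p56} × {ξ} = {(p56,ξ)}
  {p55} × {μ, ν} = {(p55,μ), (p55,ν)}
  {p55} × {μ, ξ} = {(p55,μ), (p55,ξ)}
  {p55, p56} × {μ} = {(p55,μ), (p56,μ)}
  {p55} × {ν, ξ} = {(p55,ν), (p55,ξ)}
  {p55, p56} × {ν} = {(p55,ν), (p56,ν)}
  {p55, p56} × {ξ} = {(p55,ξ), (p56,ξ)}
  {p56} × {μ, ν} = {(p56,μ), (p56,ν)}
  {p56} × {μ, ξ} = {(p56,μ), (p56,ξ)}
  {p56} × {ν, ξ} = {(p56,ν), (p56,ξ)}
  {p55} × {μ, ν, ξ} = {(p55,μ), (p55,ν), (p55,ξ)}
  {p56} × {μ, ν, ξ} = {(p56,μ), (p56,ν), (p56,ξ)}
  {p55, p56} × {μ, ν} = {(p55,μ), (p55,ν), (p56,μ), (p56,ν)}
  {p55, p56} × {μ, ξ} = {(p55,μ), (p55,ξ), (p56,μ), (p56,ξ)}
  {p55, p56} × {ν, ξ} = {(p55,ν), (p55,ξ), (p56,ν), (p56,ξ)}
  {p55, p56} × {μ, ν, ξ} = {(p55,μ), (p55,ν), (p55,ξ), (p56,μ), (p56,ν), (p56,ξ)}
These 22 distinct sets form the basis B.
Close under arbitrary unions to get τ_{X×Y}; counting gives |τ_{X×Y}| = 64.


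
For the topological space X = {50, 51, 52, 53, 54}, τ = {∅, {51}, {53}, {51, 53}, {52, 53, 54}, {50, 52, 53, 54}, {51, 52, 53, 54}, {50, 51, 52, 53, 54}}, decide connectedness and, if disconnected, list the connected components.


(X, τ) is disconnected; components = [{51}, {50, 52, 53, 54}].

Find clopen sets (U ∈ τ with X ∖ U ∈ τ):
  U = ∅, X ∖ U = {50, 51, 52, 53, 54} — both open, so U is clopen.
  U = {51}, X ∖ U = {50, 52, 53, 54} — both open, so U is clopen.
  U = {50, 52, 53, 54}, X ∖ U = {51} — both open, so U is clopen.
  U = {50, 51, 52, 53, 54}, X ∖ U = ∅ — both open, so U is clopen.
Nontrivial clopen(s) exist: e.g. {50, 52, 53, 54}. So (X, τ) is disconnected.
Compute connected components by grouping points that agree on all clopens:
  component: {51}
  component: {50, 52, 53, 54}


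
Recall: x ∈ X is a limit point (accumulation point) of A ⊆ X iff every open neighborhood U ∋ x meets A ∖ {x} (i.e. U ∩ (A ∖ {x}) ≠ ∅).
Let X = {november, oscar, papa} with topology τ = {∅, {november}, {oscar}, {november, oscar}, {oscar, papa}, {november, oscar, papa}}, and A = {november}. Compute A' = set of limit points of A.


A' = ∅

For each x ∈ X, list the open sets U ∈ τ with x ∈ U, then check whether U ∩ (A ∖ {x}) ≠ ∅ for every such U.
  x = november: open {november} ∋ x has {november} ∩ (A ∖ {november}) = ∅, so x is NOT a limit point.
  x = oscar: open {oscar} ∋ x has {oscar} ∩ (A ∖ {oscar}) = ∅, so x is NOT a limit point.
  x = papa: open {oscar, papa} ∋ x has {oscar, papa} ∩ (A ∖ {papa}) = ∅, so x is NOT a limit point.
Collecting: A' = ∅.


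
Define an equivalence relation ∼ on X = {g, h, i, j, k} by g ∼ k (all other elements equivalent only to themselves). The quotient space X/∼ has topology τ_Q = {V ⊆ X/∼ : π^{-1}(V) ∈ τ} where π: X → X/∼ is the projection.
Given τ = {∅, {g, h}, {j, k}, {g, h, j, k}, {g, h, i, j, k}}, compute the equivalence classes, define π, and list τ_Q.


X/∼ = {[g=k], [h], [i], [j]}; |τ_Q| = 3.

Equivalence classes: [g=k], [h], [i], [j].
Quotient map π: X → X/∼ sends g ↦ [g=k], h ↦ [h], i ↦ [i], j ↦ [j], k ↦ [g=k].
For each subset V ⊆ X/∼, compute π^{-1}(V) ⊆ X and check whether π^{-1}(V) ∈ τ. V is open in τ_Q iff π^{-1}(V) ∈ τ.
  V = {}: π^{-1}(V) = ∅ ∈ τ ✓.
  V = {[g=k]}: π^{-1}(V) = {g, k} ∉ τ ✗.
  V = {[h]}: π^{-1}(V) = {h} ∉ τ ✗.
  V = {[g=k], [h]}: π^{-1}(V) = {g, h, k} ∉ τ ✗.
  V = {[i]}: π^{-1}(V) = {i} ∉ τ ✗.
  V = {[g=k], [i]}: π^{-1}(V) = {g, i, k} ∉ τ ✗.
  V = {[h], [i]}: π^{-1}(V) = {h, i} ∉ τ ✗.
  V = {[g=k], [h], [i]}: π^{-1}(V) = {g, h, i, k} ∉ τ ✗.
  V = {[j]}: π^{-1}(V) = {j} ∉ τ ✗.
  V = {[g=k], [j]}: π^{-1}(V) = {g, j, k} ∉ τ ✗.
  V = {[h], [j]}: π^{-1}(V) = {h, j} ∉ τ ✗.
  V = {[g=k], [h], [j]}: π^{-1}(V) = {g, h, j, k} ∈ τ ✓.
  V = {[i], [j]}: π^{-1}(V) = {i, j} ∉ τ ✗.
  V = {[g=k], [i], [j]}: π^{-1}(V) = {g, i, j, k} ∉ τ ✗.
  V = {[h], [i], [j]}: π^{-1}(V) = {h, i, j} ∉ τ ✗.
  V = {[g=k], [h], [i], [j]}: π^{-1}(V) = {g, h, i, j, k} ∈ τ ✓.
Open sets in the quotient: τ_Q = {{}, {[g=k], [h], [j]}, {[g=k], [h], [i], [j]}} (3 elements).


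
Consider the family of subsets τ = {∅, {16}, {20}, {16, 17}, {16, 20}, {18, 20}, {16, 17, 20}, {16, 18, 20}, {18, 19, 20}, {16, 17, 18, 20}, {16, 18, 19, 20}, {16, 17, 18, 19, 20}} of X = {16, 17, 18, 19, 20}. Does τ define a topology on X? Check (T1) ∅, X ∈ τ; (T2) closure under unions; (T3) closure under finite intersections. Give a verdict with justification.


τ IS a topology on X.

Axiom (T1): ∅ ∈ τ? Yes; X ∈ τ? Yes.
Axiom (T2/T3): check pairwise unions and intersections of members of τ.
All pairwise intersections and unions checked — each lies in τ. Therefore τ satisfies (T1), (T2), (T3): it IS a topology on X.


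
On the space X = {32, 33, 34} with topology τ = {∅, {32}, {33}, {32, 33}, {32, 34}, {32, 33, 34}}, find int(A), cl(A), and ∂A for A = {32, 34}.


int(A) = {32, 34}, cl(A) = {32, 34}, ∂A = ∅.

Closed sets in (X, τ) are complements of opens:
  closed(X, τ) = {∅, {33}, {34}, {32, 34}, {33, 34}, {32, 33, 34}}.
int(A) = ⋃ {U ∈ τ : U ⊆ A}. Opens contained in A: ∅, {32}, {32, 34}.
Taking the union of these: int(A) = {32, 34}.
cl(A) = ⋂ {C closed : A ⊆ C}. Closed sets containing A: {32, 34}, {32, 33, 34}.
Intersecting these: cl(A) = {32, 34}.
∂A = cl(A) ∖ int(A) = {32, 34} ∖ {32, 34} = ∅.


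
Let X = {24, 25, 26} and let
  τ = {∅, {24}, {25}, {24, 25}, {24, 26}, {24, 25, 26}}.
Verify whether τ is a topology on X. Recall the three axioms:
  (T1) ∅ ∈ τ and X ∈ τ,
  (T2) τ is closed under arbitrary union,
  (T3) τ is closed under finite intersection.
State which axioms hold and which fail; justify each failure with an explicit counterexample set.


τ IS a topology on X.

Axiom (T1): ∅ ∈ τ? Yes; X ∈ τ? Yes.
Axiom (T2/T3): check pairwise unions and intersections of members of τ.
All pairwise intersections and unions checked — each lies in τ. Therefore τ satisfies (T1), (T2), (T3): it IS a topology on X.


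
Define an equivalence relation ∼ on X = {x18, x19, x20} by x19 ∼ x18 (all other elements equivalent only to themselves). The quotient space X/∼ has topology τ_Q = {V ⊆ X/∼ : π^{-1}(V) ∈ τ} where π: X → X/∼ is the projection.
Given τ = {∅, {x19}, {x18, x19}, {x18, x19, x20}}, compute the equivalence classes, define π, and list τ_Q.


X/∼ = {[x18=x19], [x20]}; |τ_Q| = 3.

Equivalence classes: [x18=x19], [x20].
Quotient map π: X → X/∼ sends x18 ↦ [x18=x19], x19 ↦ [x18=x19], x20 ↦ [x20].
For each subset V ⊆ X/∼, compute π^{-1}(V) ⊆ X and check whether π^{-1}(V) ∈ τ. V is open in τ_Q iff π^{-1}(V) ∈ τ.
  V = {}: π^{-1}(V) = ∅ ∈ τ ✓.
  V = {[x18=x19]}: π^{-1}(V) = {x18, x19} ∈ τ ✓.
  V = {[x20]}: π^{-1}(V) = {x20} ∉ τ ✗.
  V = {[x18=x19], [x20]}: π^{-1}(V) = {x18, x19, x20} ∈ τ ✓.
Open sets in the quotient: τ_Q = {{}, {[x18=x19]}, {[x18=x19], [x20]}} (3 elements).


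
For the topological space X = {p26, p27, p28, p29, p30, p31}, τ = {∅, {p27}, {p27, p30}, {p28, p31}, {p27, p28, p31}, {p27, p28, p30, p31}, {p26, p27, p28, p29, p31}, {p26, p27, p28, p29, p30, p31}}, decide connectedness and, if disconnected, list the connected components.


(X, τ) is connected.

Find clopen sets (U ∈ τ with X ∖ U ∈ τ):
  U = ∅, X ∖ U = {p26, p27, p28, p29, p30, p31} — both open, so U is clopen.
  U = {p26, p27, p28, p29, p30, p31}, X ∖ U = ∅ — both open, so U is clopen.
Only trivial clopens (∅ and X) exist, so (X, τ) is connected.
Compute connected components by grouping points that agree on all clopens:
  component: {p26, p27, p28, p29, p30, p31}


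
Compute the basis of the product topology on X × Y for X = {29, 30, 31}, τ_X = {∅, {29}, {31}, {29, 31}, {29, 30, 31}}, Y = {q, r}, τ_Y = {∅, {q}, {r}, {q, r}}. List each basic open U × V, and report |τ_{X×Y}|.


Basis B = {∅ × ∅, {29} × {q}, {29} × {r}, {31} × {q}, {31} × {r}, {29} × {q, r}, {29, 31} × {q}, {29, 31} × {r}, {31} × {q, r}, {29, 30, 31} × {q}, {29, 30, 31} × {r}, {29, 31} × {q, r}, {29, 30, 31} × {q, r}}; |τ_{X×Y}| = 25.

Enumerate products U × V with U ∈ τ_X, V ∈ τ_Y (deduplicated):
  ∅ × ∅ = {} (∅)
  {29} × {q} = {(29,q)}
  {29} × {r} = {(29,r)}
  {31} × {q} = {(31,q)}
  {31} × {r} = {(31,r)}
  {29} × {q, r} = {(29,q), (29,r)}
  {29, 31} × {q} = {(29,q), (31,q)}
  {29, 31} × {r} = {(29,r), (31,r)}
  {31} × {q, r} = {(31,q), (31,r)}
  {29, 30, 31} × {q} = {(29,q), (30,q), (31,q)}
  {29, 30, 31} × {r} = {(29,r), (30,r), (31,r)}
  {29, 31} × {q, r} = {(29,q), (29,r), (31,q), (31,r)}
  {29, 30, 31} × {q, r} = {(29,q), (29,r), (30,q), (30,r), (31,q), (31,r)}
These 13 distinct sets form the basis B.
Close under arbitrary unions to get τ_{X×Y}; counting gives |τ_{X×Y}| = 25.


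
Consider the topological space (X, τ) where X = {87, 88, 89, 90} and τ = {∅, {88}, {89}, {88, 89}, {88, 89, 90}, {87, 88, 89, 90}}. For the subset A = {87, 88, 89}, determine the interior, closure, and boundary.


int(A) = {88, 89}, cl(A) = {87, 88, 89, 90}, ∂A = {87, 90}.

Closed sets in (X, τ) are complements of opens:
  closed(X, τ) = {∅, {87}, {87, 90}, {87, 88, 90}, {87, 89, 90}, {87, 88, 89, 90}}.
int(A) = ⋃ {U ∈ τ : U ⊆ A}. Opens contained in A: ∅, {88}, {89}, {88, 89}.
Taking the union of these: int(A) = {88, 89}.
cl(A) = ⋂ {C closed : A ⊆ C}. Closed sets containing A: {87, 88, 89, 90}.
Intersecting these: cl(A) = {87, 88, 89, 90}.
∂A = cl(A) ∖ int(A) = {87, 88, 89, 90} ∖ {88, 89} = {87, 90}.


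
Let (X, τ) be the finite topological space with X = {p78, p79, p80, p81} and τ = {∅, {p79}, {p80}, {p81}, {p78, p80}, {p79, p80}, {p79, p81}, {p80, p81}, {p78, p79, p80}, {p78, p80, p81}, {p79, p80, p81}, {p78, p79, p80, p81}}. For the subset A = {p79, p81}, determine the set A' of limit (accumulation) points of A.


A' = ∅

For each x ∈ X, list the open sets U ∈ τ with x ∈ U, then check whether U ∩ (A ∖ {x}) ≠ ∅ for every such U.
  x = p78: open {p78, p80} ∋ x has {p78, p80} ∩ (A ∖ {p78}) = ∅, so x is NOT a limit point.
  x = p79: open {p79} ∋ x has {p79} ∩ (A ∖ {p79}) = ∅, so x is NOT a limit point.
  x = p80: open {p80} ∋ x has {p80} ∩ (A ∖ {p80}) = ∅, so x is NOT a limit point.
  x = p81: open {p81} ∋ x has {p81} ∩ (A ∖ {p81}) = ∅, so x is NOT a limit point.
Collecting: A' = ∅.


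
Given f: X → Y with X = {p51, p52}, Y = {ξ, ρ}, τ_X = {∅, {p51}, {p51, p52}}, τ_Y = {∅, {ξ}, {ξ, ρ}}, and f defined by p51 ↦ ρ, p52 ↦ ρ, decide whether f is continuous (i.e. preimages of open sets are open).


f IS continuous.

Compute f^{-1}(U) for each U ∈ τ_Y:
  U = ∅: f^{-1}(U) = ∅ ∈ τ_X ✓.
  U = {ξ}: f^{-1}(U) = ∅ ∈ τ_X ✓.
  U = {ξ, ρ}: f^{-1}(U) = {p51, p52} ∈ τ_X ✓.
Every preimage lies in τ_X, so f IS continuous.


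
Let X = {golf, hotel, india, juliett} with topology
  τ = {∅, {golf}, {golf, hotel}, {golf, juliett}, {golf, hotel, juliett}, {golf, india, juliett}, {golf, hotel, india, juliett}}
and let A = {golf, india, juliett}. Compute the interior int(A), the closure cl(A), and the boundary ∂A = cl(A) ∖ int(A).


int(A) = {golf, india, juliett}, cl(A) = {golf, hotel, india, juliett}, ∂A = {hotel}.

Closed sets in (X, τ) are complements of opens:
  closed(X, τ) = {∅, {hotel}, {india}, {hotel, india}, {india, juliett}, {hotel, india, juliett}, {golf, hotel, india, juliett}}.
int(A) = ⋃ {U ∈ τ : U ⊆ A}. Opens contained in A: ∅, {golf}, {golf, juliett}, {golf, india, juliett}.
Taking the union of these: int(A) = {golf, india, juliett}.
cl(A) = ⋂ {C closed : A ⊆ C}. Closed sets containing A: {golf, hotel, india, juliett}.
Intersecting these: cl(A) = {golf, hotel, india, juliett}.
∂A = cl(A) ∖ int(A) = {golf, hotel, india, juliett} ∖ {golf, india, juliett} = {hotel}.


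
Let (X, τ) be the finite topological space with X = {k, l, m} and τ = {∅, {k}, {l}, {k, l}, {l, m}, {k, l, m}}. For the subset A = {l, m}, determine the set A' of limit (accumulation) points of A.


A' = {m}

For each x ∈ X, list the open sets U ∈ τ with x ∈ U, then check whether U ∩ (A ∖ {x}) ≠ ∅ for every such U.
  x = k: open {k} ∋ x has {k} ∩ (A ∖ {k}) = ∅, so x is NOT a limit point.
  x = l: open {l} ∋ x has {l} ∩ (A ∖ {l}) = ∅, so x is NOT a limit point.
  x = m: opens ∋ x are {l, m}, {k, l, m}; each meets A ∖ {m}, so x IS a limit point.
Collecting: A' = {m}.


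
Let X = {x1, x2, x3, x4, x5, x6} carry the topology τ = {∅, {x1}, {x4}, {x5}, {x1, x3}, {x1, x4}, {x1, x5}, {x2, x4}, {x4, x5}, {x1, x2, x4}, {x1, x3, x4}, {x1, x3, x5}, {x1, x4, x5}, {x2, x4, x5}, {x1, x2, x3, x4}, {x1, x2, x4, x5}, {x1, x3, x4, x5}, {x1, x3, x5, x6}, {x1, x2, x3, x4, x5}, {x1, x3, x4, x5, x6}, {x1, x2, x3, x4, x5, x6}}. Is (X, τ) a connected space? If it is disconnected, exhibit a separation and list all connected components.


(X, τ) is disconnected; components = [{x2, x4}, {x1, x3, x5, x6}].

Find clopen sets (U ∈ τ with X ∖ U ∈ τ):
  U = ∅, X ∖ U = {x1, x2, x3, x4, x5, x6} — both open, so U is clopen.
  U = {x2, x4}, X ∖ U = {x1, x3, x5, x6} — both open, so U is clopen.
  U = {x1, x3, x5, x6}, X ∖ U = {x2, x4} — both open, so U is clopen.
  U = {x1, x2, x3, x4, x5, x6}, X ∖ U = ∅ — both open, so U is clopen.
Nontrivial clopen(s) exist: e.g. {x2, x4}. So (X, τ) is disconnected.
Compute connected components by grouping points that agree on all clopens:
  component: {x2, x4}
  component: {x1, x3, x5, x6}


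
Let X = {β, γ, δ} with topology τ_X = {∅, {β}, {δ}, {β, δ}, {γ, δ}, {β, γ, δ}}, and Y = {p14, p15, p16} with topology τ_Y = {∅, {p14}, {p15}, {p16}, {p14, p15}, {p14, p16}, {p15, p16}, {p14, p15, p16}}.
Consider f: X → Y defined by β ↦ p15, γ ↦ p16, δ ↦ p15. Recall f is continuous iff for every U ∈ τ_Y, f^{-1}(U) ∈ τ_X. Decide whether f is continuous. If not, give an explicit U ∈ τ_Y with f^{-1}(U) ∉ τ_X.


f is NOT continuous.

Compute f^{-1}(U) for each U ∈ τ_Y:
  U = ∅: f^{-1}(U) = ∅ ∈ τ_X ✓.
  U = {p14}: f^{-1}(U) = ∅ ∈ τ_X ✓.
  U = {p15}: f^{-1}(U) = {β, δ} ∈ τ_X ✓.
  U = {p16}: f^{-1}(U) = {γ} ∉ τ_X ✗.
  U = {p14, p15}: f^{-1}(U) = {β, δ} ∈ τ_X ✓.
  U = {p14, p16}: f^{-1}(U) = {γ} ∉ τ_X ✗.
  U = {p15, p16}: f^{-1}(U) = {β, γ, δ} ∈ τ_X ✓.
  U = {p14, p15, p16}: f^{-1}(U) = {β, γ, δ} ∈ τ_X ✓.
Found U = {p16} with f^{-1}(U) = {γ} not in τ_X. Therefore f is NOT continuous.


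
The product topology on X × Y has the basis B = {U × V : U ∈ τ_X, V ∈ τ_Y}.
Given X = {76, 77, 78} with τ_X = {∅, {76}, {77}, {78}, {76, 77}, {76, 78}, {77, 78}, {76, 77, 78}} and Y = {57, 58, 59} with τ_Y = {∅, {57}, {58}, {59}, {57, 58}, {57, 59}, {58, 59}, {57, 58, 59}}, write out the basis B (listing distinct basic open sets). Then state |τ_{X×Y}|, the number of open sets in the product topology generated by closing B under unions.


Basis B = {∅ × ∅, {76} × {57}, {76} × {58}, {76} × {59}, {77} × {57}, {77} × {58}, {77} × {59}, {78} × {57}, {78} × {58}, {78} × {59}, {76} × {57, 58}, {76} × {57, 59}, {76, 77} × {57}, {76, 78} × {57}, {76} × {58, 59}, {76, 77} × {58}, {76, 78} × {58}, {76, 77} × {59}, {76, 78} × {59}, {77} × {57, 58}, {77} × {57, 59}, {77, 78} × {57}, {77} × {58, 59}, {77, 78} × {58}, {77, 78} × {59}, {78} × {57, 58}, {78} × {57, 59}, {78} × {58, 59}, {76} × {57, 58, 59}, {76, 77, 78} × {57}, {76, 77, 78} × {58}, {76, 77, 78} × {59}, {77} × {57, 58, 59}, {78} × {57, 58, 59}, {76, 77} × {57, 58}, {76, 78} × {57, 58}, {76, 77} × {57, 59}, {76, 78} × {57, 59}, {76, 77} × {58, 59}, {76, 78} × {58, 59}, {77, 78} × {57, 58}, {77, 78} × {57, 59}, {77, 78} × {58, 59}, {76, 77} × {57, 58, 59}, {76, 78} × {57, 58, 59}, {76, 77, 78} × {57, 58}, {76, 77, 78} × {57, 59}, {76, 77, 78} × {58, 59}, {77, 78} × {57, 58, 59}, {76, 77, 78} × {57, 58, 59}}; |τ_{X×Y}| = 512.

Enumerate products U × V with U ∈ τ_X, V ∈ τ_Y (deduplicated):
  ∅ × ∅ = {} (∅)
  {76} × {57} = {(76,57)}
  {76} × {58} = {(76,58)}
  {76} × {59} = {(76,59)}
  {77} × {57} = {(77,57)}
  {77} × {58} = {(77,58)}
  {77} × {59} = {(77,59)}
  {78} × {57} = {(78,57)}
  {78} × {58} = {(78,58)}
  {78} × {59} = {(78,59)}
  {76} × {57, 58} = {(76,57), (76,58)}
  {76} × {57, 59} = {(76,57), (76,59)}
  {76, 77} × {57} = {(76,57), (77,57)}
  {76, 78} × {57} = {(76,57), (78,57)}
  {76} × {58, 59} = {(76,58), (76,59)}
  {76, 77} × {58} = {(76,58), (77,58)}
  {76, 78} × {58} = {(76,58), (78,58)}
  {76, 77} × {59} = {(76,59), (77,59)}
  {76, 78} × {59} = {(76,59), (78,59)}
  {77} × {57, 58} = {(77,57), (77,58)}
  {77} × {57, 59} = {(77,57), (77,59)}
  {77, 78} × {57} = {(77,57), (78,57)}
  {77} × {58, 59} = {(77,58), (77,59)}
  {77, 78} × {58} = {(77,58), (78,58)}
  {77, 78} × {59} = {(77,59), (78,59)}
  {78} × {57, 58} = {(78,57), (78,58)}
  {78} × {57, 59} = {(78,57), (78,59)}
  {78} × {58, 59} = {(78,58), (78,59)}
  {76} × {57, 58, 59} = {(76,57), (76,58), (76,59)}
  {76, 77, 78} × {57} = {(76,57), (77,57), (78,57)}
  {76, 77, 78} × {58} = {(76,58), (77,58), (78,58)}
  {76, 77, 78} × {59} = {(76,59), (77,59), (78,59)}
  {77} × {57, 58, 59} = {(77,57), (77,58), (77,59)}
  {78} × {57, 58, 59} = {(78,57), (78,58), (78,59)}
  {76, 77} × {57, 58} = {(76,57), (76,58), (77,57), (77,58)}
  {76, 78} × {57, 58} = {(76,57), (76,58), (78,57), (78,58)}
  {76, 77} × {57, 59} = {(76,57), (76,59), (77,57), (77,59)}
  {76, 78} × {57, 59} = {(76,57), (76,59), (78,57), (78,59)}
  {76, 77} × {58, 59} = {(76,58), (76,59), (77,58), (77,59)}
  {76, 78} × {58, 59} = {(76,58), (76,59), (78,58), (78,59)}
  {77, 78} × {57, 58} = {(77,57), (77,58), (78,57), (78,58)}
  {77, 78} × {57, 59} = {(77,57), (77,59), (78,57), (78,59)}
  {77, 78} × {58, 59} = {(77,58), (77,59), (78,58), (78,59)}
  {76, 77} × {57, 58, 59} = {(76,57), (76,58), (76,59), (77,57), (77,58), (77,59)}
  {76, 78} × {57, 58, 59} = {(76,57), (76,58), (76,59), (78,57), (78,58), (78,59)}
  {76, 77, 78} × {57, 58} = {(76,57), (76,58), (77,57), (77,58), (78,57), (78,58)}
  {76, 77, 78} × {57, 59} = {(76,57), (76,59), (77,57), (77,59), (78,57), (78,59)}
  {76, 77, 78} × {58, 59} = {(76,58), (76,59), (77,58), (77,59), (78,58), (78,59)}
  {77, 78} × {57, 58, 59} = {(77,57), (77,58), (77,59), (78,57), (78,58), (78,59)}
  {76, 77, 78} × {57, 58, 59} = {(76,57), (76,58), (76,59), (77,57), (77,58), (77,59), (78,57), (78,58), (78,59)}
These 50 distinct sets form the basis B.
Close under arbitrary unions to get τ_{X×Y}; counting gives |τ_{X×Y}| = 512.


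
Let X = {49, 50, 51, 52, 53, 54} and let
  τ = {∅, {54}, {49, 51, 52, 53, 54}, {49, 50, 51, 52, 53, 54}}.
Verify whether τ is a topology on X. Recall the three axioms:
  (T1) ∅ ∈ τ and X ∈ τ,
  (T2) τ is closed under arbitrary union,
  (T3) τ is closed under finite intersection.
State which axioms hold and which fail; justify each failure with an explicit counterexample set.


τ IS a topology on X.

Axiom (T1): ∅ ∈ τ? Yes; X ∈ τ? Yes.
Axiom (T2/T3): check pairwise unions and intersections of members of τ.
All pairwise intersections and unions checked — each lies in τ. Therefore τ satisfies (T1), (T2), (T3): it IS a topology on X.


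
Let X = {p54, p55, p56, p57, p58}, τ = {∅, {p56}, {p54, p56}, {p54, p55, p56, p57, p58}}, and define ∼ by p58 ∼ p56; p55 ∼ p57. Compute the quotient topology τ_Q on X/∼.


X/∼ = {[p54], [p55=p57], [p56=p58]}; |τ_Q| = 2.

Equivalence classes: [p54], [p55=p57], [p56=p58].
Quotient map π: X → X/∼ sends p54 ↦ [p54], p55 ↦ [p55=p57], p56 ↦ [p56=p58], p57 ↦ [p55=p57], p58 ↦ [p56=p58].
For each subset V ⊆ X/∼, compute π^{-1}(V) ⊆ X and check whether π^{-1}(V) ∈ τ. V is open in τ_Q iff π^{-1}(V) ∈ τ.
  V = {}: π^{-1}(V) = ∅ ∈ τ ✓.
  V = {[p54]}: π^{-1}(V) = {p54} ∉ τ ✗.
  V = {[p55=p57]}: π^{-1}(V) = {p55, p57} ∉ τ ✗.
  V = {[p54], [p55=p57]}: π^{-1}(V) = {p54, p55, p57} ∉ τ ✗.
  V = {[p56=p58]}: π^{-1}(V) = {p56, p58} ∉ τ ✗.
  V = {[p54], [p56=p58]}: π^{-1}(V) = {p54, p56, p58} ∉ τ ✗.
  V = {[p55=p57], [p56=p58]}: π^{-1}(V) = {p55, p56, p57, p58} ∉ τ ✗.
  V = {[p54], [p55=p57], [p56=p58]}: π^{-1}(V) = {p54, p55, p56, p57, p58} ∈ τ ✓.
Open sets in the quotient: τ_Q = {{}, {[p54], [p55=p57], [p56=p58]}} (2 elements).
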